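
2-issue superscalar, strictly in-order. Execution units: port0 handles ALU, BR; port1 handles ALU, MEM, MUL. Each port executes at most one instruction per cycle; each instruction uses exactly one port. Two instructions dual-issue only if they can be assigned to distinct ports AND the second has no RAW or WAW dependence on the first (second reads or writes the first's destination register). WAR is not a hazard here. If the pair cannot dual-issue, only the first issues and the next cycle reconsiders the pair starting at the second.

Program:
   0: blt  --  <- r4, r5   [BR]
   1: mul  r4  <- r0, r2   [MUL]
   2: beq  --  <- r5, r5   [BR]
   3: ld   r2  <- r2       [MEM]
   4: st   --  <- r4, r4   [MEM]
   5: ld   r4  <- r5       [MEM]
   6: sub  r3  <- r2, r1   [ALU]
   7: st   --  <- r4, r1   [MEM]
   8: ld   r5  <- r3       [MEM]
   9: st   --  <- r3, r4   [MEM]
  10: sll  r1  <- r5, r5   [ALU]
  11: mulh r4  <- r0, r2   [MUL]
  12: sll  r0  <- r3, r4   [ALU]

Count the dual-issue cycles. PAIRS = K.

0. blt;mul @i0+i1  | dual
1. beq;ld @i2+i3  | dual
2. st @i4  | no-port MEM/MEM
3. ld;sub @i5+i6  | dual
4. st @i7  | no-port MEM/MEM
5. ld @i8  | no-port MEM/MEM
6. st;sll @i9+i10  | dual
7. mulh @i11  | RAW r4
8. sll @i12  | tail

PAIRS = 4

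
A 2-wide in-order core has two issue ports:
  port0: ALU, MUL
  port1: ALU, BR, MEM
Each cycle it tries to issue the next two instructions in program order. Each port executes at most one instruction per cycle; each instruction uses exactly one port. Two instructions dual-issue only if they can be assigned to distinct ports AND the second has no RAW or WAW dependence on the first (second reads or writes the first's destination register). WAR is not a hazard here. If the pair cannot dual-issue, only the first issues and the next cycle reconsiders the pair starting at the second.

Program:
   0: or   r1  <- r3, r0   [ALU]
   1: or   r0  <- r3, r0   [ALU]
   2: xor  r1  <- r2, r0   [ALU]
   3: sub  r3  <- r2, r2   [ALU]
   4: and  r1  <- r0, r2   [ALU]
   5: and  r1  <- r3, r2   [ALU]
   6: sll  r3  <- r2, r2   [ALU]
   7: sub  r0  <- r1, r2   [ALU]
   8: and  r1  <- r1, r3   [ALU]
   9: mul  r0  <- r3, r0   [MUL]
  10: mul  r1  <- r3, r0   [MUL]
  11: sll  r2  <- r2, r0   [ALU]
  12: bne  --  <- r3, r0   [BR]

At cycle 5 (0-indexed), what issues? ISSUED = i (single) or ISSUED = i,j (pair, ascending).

ISSUED = 9

t=0 i0,i1:or.ALU/or.ALU ; pair
t=1 i2,i3:xor.ALU/sub.ALU ; pair
t=2 i4:and.ALU ; WAW r1
t=3 i5,i6:and.ALU/sll.ALU ; pair
t=4 i7,i8:sub.ALU/and.ALU ; pair
t=5 i9:mul.MUL ; no-port MUL/MUL
t=6 i10,i11:mul.MUL/sll.ALU ; pair
t=7 i12:bne.BR ; tail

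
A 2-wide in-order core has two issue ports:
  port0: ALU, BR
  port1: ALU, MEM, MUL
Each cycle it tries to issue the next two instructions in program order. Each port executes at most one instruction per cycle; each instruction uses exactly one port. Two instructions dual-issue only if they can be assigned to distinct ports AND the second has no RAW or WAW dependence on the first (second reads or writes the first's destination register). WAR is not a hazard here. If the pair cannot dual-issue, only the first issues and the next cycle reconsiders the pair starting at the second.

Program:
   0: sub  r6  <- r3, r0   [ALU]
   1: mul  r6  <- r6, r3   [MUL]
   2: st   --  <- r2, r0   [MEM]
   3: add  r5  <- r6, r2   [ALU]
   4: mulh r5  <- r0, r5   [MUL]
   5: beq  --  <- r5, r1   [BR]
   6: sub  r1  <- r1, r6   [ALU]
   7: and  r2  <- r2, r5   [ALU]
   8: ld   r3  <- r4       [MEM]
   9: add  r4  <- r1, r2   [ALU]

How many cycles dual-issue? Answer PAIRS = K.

PAIRS = 3

  cy0 -> i0 (sub.ALU) RAW+WAW r6
  cy1 -> i1 (mul.MUL) no-port MUL/MEM
  cy2 -> i2&i3 (st.MEM/add.ALU) dual
  cy3 -> i4 (mulh.MUL) RAW r5
  cy4 -> i5&i6 (beq.BR/sub.ALU) dual
  cy5 -> i7&i8 (and.ALU/ld.MEM) dual
  cy6 -> i9 (add.ALU) tail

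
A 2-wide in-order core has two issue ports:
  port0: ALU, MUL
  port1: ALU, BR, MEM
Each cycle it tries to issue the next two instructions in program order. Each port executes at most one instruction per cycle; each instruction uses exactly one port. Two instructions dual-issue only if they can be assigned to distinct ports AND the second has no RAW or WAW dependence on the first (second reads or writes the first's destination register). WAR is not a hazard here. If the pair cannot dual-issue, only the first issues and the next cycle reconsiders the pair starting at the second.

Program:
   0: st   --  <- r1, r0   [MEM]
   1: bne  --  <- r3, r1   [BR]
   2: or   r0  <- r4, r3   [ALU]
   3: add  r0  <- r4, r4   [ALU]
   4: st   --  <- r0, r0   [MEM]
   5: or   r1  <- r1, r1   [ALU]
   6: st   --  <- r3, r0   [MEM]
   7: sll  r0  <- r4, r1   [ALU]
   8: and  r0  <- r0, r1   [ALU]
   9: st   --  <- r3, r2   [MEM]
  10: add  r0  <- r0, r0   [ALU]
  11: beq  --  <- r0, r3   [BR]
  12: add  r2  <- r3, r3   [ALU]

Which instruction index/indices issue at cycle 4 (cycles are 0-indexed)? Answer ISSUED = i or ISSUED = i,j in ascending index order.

ISSUED = 6,7

0. st.MEM @i0  | no-port MEM/BR
1. bne.BR/or.ALU @i1+i2  | 2-wide
2. add.ALU @i3  | RAW r0
3. st.MEM/or.ALU @i4+i5  | 2-wide
4. st.MEM/sll.ALU @i6+i7  | 2-wide
5. and.ALU/st.MEM @i8+i9  | 2-wide
6. add.ALU @i10  | RAW r0
7. beq.BR/add.ALU @i11+i12  | 2-wide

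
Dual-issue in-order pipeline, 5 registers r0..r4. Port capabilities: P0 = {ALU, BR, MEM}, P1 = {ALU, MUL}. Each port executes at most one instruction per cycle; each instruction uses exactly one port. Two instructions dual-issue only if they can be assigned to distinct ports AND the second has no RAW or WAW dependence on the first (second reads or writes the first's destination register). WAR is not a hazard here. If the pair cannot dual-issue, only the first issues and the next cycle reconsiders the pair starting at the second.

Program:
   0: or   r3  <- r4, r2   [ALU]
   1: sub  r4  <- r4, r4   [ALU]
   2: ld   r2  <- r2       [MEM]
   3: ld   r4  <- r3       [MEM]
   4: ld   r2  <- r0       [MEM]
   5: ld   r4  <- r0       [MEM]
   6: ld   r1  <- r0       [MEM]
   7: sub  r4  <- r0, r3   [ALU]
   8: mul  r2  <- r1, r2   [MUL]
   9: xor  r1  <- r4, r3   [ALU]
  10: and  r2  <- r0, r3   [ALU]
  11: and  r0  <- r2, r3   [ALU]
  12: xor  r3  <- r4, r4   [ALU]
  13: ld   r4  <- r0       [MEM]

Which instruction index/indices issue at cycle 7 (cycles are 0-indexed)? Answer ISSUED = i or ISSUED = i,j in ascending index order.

ISSUED = 10

  cy0 -> i0+i1 (or/sub) dual
  cy1 -> i2 (ld) no-port MEM/MEM
  cy2 -> i3 (ld) no-port MEM/MEM
  cy3 -> i4 (ld) no-port MEM/MEM
  cy4 -> i5 (ld) no-port MEM/MEM
  cy5 -> i6+i7 (ld/sub) dual
  cy6 -> i8+i9 (mul/xor) dual
  cy7 -> i10 (and) RAW r2
  cy8 -> i11+i12 (and/xor) dual
  cy9 -> i13 (ld) tail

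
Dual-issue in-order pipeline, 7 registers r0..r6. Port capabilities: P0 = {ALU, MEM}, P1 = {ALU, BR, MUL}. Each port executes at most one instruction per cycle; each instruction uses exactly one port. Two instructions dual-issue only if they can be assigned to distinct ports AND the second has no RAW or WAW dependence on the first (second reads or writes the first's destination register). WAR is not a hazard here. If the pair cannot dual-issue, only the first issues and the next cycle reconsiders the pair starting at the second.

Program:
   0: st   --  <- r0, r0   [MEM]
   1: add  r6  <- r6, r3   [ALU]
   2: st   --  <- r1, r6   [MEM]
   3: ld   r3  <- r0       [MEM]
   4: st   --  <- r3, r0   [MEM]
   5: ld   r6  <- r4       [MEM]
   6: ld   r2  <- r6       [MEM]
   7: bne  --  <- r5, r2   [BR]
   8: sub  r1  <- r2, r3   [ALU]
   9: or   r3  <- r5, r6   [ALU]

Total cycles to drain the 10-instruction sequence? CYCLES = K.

  cy0 -> i0,i1 (st.MEM;add.ALU) dual
  cy1 -> i2 (st.MEM) no-port MEM/MEM
  cy2 -> i3 (ld.MEM) no-port MEM/MEM
  cy3 -> i4 (st.MEM) no-port MEM/MEM
  cy4 -> i5 (ld.MEM) no-port MEM/MEM
  cy5 -> i6 (ld.MEM) RAW r2
  cy6 -> i7,i8 (bne.BR;sub.ALU) dual
  cy7 -> i9 (or.ALU) tail

CYCLES = 8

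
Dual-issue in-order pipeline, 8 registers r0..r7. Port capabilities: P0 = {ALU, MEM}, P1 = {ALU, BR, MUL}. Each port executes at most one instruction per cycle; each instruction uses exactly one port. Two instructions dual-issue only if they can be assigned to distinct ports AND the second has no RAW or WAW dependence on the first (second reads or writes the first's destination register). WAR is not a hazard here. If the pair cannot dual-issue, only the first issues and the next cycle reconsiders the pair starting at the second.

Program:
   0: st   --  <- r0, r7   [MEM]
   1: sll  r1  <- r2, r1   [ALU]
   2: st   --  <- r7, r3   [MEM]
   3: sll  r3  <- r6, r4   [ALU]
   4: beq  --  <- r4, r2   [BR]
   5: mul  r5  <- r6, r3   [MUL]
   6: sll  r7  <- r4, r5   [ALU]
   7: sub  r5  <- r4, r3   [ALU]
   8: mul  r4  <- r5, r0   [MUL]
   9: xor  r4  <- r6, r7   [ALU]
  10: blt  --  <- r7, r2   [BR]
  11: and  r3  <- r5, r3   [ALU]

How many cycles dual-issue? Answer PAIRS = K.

t=0 i0,i1:st;sll ; pair
t=1 i2,i3:st;sll ; pair
t=2 i4:beq ; no-port BR/MUL
t=3 i5:mul ; RAW r5
t=4 i6,i7:sll;sub ; pair
t=5 i8:mul ; WAW r4
t=6 i9,i10:xor;blt ; pair
t=7 i11:and ; tail

PAIRS = 4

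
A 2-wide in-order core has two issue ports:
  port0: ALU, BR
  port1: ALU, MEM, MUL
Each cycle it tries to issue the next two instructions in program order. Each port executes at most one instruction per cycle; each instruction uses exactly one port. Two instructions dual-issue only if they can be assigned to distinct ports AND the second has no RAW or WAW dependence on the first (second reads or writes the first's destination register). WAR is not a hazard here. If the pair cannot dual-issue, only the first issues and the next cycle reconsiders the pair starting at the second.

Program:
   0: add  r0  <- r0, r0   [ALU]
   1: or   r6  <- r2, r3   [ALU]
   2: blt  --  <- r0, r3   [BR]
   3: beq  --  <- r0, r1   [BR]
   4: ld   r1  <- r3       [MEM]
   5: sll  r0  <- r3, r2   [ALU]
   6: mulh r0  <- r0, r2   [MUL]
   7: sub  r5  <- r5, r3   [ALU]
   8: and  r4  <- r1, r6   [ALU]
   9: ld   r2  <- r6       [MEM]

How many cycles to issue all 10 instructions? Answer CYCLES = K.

  cy0 -> i0,i1 (add/or) pair
  cy1 -> i2 (blt) no-port BR/BR
  cy2 -> i3,i4 (beq/ld) pair
  cy3 -> i5 (sll) RAW+WAW r0
  cy4 -> i6,i7 (mulh/sub) pair
  cy5 -> i8,i9 (and/ld) pair

CYCLES = 6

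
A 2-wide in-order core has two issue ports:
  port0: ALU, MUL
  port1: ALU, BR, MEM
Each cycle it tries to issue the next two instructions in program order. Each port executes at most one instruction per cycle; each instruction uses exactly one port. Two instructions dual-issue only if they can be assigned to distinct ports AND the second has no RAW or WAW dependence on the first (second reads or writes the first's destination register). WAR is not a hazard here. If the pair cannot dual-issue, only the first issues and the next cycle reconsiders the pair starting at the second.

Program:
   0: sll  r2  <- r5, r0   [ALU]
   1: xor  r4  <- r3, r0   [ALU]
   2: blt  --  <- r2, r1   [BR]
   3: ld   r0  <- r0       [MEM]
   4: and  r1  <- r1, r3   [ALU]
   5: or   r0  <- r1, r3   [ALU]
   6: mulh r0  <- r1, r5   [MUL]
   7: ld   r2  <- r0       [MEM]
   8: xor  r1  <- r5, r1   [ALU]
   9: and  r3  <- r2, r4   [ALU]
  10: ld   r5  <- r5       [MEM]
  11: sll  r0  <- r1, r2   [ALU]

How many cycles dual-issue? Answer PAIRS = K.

#0 head=0: sll xor i0/i1 pair
#1 head=2: blt i2 no-port BR/MEM
#2 head=3: ld and i3/i4 pair
#3 head=5: or i5 WAW r0
#4 head=6: mulh i6 RAW r0
#5 head=7: ld xor i7/i8 pair
#6 head=9: and ld i9/i10 pair
#7 head=11: sll i11 tail

PAIRS = 4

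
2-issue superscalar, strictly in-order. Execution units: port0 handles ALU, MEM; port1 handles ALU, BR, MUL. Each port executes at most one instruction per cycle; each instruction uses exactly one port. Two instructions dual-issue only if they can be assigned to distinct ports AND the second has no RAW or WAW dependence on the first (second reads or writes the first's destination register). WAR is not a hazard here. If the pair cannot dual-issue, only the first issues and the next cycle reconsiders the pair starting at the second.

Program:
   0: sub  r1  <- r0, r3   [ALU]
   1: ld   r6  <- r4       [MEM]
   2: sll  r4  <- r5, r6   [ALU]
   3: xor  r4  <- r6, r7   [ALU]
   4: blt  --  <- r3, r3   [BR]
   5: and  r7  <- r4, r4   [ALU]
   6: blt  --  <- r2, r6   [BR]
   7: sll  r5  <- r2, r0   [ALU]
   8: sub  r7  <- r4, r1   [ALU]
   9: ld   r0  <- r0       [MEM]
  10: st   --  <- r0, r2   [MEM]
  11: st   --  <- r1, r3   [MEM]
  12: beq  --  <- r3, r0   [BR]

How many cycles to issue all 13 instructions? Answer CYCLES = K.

CYCLES = 8

0. sub.ALU;ld.MEM @i0/i1  | pair
1. sll.ALU @i2  | WAW r4
2. xor.ALU;blt.BR @i3/i4  | pair
3. and.ALU;blt.BR @i5/i6  | pair
4. sll.ALU;sub.ALU @i7/i8  | pair
5. ld.MEM @i9  | no-port MEM/MEM
6. st.MEM @i10  | no-port MEM/MEM
7. st.MEM;beq.BR @i11/i12  | pair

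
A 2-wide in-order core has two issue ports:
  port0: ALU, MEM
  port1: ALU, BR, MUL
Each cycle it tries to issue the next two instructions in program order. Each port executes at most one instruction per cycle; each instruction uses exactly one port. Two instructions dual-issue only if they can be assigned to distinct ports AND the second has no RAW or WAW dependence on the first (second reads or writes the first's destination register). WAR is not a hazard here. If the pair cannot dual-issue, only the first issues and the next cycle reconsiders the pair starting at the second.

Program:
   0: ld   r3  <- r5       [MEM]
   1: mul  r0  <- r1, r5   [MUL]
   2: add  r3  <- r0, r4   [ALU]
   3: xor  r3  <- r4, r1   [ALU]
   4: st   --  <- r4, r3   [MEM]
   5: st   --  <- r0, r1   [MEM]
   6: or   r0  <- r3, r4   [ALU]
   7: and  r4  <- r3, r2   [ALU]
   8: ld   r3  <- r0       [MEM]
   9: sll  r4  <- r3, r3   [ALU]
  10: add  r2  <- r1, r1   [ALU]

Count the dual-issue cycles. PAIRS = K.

#0 head=0: ld+mul i0&i1 dual
#1 head=2: add i2 WAW r3
#2 head=3: xor i3 RAW r3
#3 head=4: st i4 no-port MEM/MEM
#4 head=5: st+or i5&i6 dual
#5 head=7: and+ld i7&i8 dual
#6 head=9: sll+add i9&i10 dual

PAIRS = 4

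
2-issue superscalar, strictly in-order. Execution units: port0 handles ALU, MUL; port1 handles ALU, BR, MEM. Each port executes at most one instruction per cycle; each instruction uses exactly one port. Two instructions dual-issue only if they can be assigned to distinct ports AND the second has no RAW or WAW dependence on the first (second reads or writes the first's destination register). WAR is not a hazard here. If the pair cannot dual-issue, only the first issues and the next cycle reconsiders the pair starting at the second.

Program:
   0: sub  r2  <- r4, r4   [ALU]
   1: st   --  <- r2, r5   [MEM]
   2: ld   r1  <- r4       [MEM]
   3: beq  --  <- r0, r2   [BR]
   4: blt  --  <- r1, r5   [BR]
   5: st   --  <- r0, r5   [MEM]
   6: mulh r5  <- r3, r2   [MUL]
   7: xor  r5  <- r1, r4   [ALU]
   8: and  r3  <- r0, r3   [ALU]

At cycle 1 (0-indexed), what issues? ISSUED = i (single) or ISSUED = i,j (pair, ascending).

c0: i0 sub  RAW r2
c1: i1 st  no-port MEM/MEM
c2: i2 ld  no-port MEM/BR
c3: i3 beq  no-port BR/BR
c4: i4 blt  no-port BR/MEM
c5: i5,i6 st;mulh  pair
c6: i7,i8 xor;and  pair

ISSUED = 1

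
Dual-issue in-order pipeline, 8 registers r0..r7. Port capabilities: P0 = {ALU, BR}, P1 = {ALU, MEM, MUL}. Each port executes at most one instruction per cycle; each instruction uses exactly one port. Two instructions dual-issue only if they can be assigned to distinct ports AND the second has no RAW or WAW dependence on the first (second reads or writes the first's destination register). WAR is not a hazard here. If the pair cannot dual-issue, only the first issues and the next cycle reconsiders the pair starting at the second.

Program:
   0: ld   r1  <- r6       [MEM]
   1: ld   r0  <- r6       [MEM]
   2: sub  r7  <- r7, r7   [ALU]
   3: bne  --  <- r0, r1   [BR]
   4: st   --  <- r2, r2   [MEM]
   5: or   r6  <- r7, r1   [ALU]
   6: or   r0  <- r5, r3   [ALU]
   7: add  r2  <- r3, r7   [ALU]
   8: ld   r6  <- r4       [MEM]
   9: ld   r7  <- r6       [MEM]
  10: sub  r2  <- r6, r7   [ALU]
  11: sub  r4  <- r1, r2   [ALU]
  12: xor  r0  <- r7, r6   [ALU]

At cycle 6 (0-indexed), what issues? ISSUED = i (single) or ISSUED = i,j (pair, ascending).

#0 head=0: ld i0 no-port MEM/MEM
#1 head=1: ld+sub i1&i2 2-wide
#2 head=3: bne+st i3&i4 2-wide
#3 head=5: or+or i5&i6 2-wide
#4 head=7: add+ld i7&i8 2-wide
#5 head=9: ld i9 RAW r7
#6 head=10: sub i10 RAW r2
#7 head=11: sub+xor i11&i12 2-wide

ISSUED = 10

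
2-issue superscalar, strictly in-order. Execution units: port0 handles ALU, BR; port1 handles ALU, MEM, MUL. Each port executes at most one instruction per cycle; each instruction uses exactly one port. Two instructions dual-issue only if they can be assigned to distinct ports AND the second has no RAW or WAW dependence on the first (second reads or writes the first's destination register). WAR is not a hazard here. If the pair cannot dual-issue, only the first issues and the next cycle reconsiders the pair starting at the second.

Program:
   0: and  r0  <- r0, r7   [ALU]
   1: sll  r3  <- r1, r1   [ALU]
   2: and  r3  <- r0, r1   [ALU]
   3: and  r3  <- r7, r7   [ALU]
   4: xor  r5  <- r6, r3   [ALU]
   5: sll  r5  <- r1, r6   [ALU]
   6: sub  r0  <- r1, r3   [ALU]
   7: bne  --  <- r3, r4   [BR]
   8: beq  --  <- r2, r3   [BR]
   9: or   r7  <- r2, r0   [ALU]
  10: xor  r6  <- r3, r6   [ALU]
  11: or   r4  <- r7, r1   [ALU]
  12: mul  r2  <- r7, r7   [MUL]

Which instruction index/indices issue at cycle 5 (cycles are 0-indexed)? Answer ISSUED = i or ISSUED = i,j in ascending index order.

ISSUED = 7

#0 head=0: and+sll i0+i1 2-wide
#1 head=2: and i2 WAW r3
#2 head=3: and i3 RAW r3
#3 head=4: xor i4 WAW r5
#4 head=5: sll+sub i5+i6 2-wide
#5 head=7: bne i7 no-port BR/BR
#6 head=8: beq+or i8+i9 2-wide
#7 head=10: xor+or i10+i11 2-wide
#8 head=12: mul i12 tail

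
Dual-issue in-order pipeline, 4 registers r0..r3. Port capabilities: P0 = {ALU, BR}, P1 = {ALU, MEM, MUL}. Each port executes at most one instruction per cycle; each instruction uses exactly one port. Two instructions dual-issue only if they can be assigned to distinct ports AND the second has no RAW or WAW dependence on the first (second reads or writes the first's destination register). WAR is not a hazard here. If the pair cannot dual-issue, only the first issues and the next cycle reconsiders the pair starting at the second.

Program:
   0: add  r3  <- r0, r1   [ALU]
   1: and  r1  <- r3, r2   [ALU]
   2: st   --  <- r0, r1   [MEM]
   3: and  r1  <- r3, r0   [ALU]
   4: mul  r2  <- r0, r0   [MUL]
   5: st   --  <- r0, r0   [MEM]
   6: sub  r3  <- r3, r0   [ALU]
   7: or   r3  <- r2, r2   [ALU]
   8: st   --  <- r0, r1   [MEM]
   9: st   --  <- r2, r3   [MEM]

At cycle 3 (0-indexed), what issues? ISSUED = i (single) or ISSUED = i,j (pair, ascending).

ISSUED = 4

c0: i0 add  RAW r3
c1: i1 and  RAW r1
c2: i2,i3 st and  2-wide
c3: i4 mul  no-port MUL/MEM
c4: i5,i6 st sub  2-wide
c5: i7,i8 or st  2-wide
c6: i9 st  tail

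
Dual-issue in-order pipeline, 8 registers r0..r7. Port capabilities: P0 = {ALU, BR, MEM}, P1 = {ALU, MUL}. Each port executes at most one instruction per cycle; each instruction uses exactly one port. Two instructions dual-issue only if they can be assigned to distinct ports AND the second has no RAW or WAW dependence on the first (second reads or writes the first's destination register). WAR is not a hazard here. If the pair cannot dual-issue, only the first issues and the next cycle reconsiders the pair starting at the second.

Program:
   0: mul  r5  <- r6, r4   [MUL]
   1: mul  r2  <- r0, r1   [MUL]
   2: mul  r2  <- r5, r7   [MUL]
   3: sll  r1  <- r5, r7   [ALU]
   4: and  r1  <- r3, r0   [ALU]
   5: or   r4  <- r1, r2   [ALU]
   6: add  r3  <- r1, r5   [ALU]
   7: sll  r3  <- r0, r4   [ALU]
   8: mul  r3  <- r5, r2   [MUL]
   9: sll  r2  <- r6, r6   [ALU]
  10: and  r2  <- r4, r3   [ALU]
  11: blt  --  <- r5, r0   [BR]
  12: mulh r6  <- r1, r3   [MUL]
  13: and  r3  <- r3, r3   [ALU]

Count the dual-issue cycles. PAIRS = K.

t=0 i0:mul.MUL ; no-port MUL/MUL
t=1 i1:mul.MUL ; no-port MUL/MUL
t=2 i2/i3:mul.MUL/sll.ALU ; pair
t=3 i4:and.ALU ; RAW r1
t=4 i5/i6:or.ALU/add.ALU ; pair
t=5 i7:sll.ALU ; WAW r3
t=6 i8/i9:mul.MUL/sll.ALU ; pair
t=7 i10/i11:and.ALU/blt.BR ; pair
t=8 i12/i13:mulh.MUL/and.ALU ; pair

PAIRS = 5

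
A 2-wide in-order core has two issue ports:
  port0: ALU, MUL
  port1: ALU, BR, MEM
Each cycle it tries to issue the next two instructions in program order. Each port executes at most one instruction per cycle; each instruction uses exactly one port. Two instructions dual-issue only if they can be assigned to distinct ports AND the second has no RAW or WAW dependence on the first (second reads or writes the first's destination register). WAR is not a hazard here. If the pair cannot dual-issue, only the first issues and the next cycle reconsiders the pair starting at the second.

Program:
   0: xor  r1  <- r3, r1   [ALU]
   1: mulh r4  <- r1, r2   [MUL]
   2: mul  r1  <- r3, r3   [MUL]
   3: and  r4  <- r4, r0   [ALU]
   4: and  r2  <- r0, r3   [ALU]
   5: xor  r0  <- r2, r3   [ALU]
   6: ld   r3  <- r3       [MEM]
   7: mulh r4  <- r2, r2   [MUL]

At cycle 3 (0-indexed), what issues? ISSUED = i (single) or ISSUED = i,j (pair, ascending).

c0: i0 xor  RAW r1
c1: i1 mulh  no-port MUL/MUL
c2: i2,i3 mul;and  pair
c3: i4 and  RAW r2
c4: i5,i6 xor;ld  pair
c5: i7 mulh  tail

ISSUED = 4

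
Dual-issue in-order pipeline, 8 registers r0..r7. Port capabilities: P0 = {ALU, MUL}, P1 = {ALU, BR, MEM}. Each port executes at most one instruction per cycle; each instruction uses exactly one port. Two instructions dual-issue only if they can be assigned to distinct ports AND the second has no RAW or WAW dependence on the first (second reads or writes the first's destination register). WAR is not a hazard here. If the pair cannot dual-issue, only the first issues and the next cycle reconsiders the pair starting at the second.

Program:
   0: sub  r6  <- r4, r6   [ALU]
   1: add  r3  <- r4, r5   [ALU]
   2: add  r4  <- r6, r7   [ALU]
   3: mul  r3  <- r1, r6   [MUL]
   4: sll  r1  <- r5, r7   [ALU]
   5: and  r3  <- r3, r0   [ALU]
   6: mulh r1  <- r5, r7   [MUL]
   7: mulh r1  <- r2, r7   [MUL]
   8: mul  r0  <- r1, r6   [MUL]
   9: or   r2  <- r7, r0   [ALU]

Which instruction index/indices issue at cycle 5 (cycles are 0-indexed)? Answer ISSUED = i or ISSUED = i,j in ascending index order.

ISSUED = 8

c0: i0/i1 sub+add  pair
c1: i2/i3 add+mul  pair
c2: i4/i5 sll+and  pair
c3: i6 mulh  no-port MUL/MUL
c4: i7 mulh  no-port MUL/MUL
c5: i8 mul  RAW r0
c6: i9 or  tail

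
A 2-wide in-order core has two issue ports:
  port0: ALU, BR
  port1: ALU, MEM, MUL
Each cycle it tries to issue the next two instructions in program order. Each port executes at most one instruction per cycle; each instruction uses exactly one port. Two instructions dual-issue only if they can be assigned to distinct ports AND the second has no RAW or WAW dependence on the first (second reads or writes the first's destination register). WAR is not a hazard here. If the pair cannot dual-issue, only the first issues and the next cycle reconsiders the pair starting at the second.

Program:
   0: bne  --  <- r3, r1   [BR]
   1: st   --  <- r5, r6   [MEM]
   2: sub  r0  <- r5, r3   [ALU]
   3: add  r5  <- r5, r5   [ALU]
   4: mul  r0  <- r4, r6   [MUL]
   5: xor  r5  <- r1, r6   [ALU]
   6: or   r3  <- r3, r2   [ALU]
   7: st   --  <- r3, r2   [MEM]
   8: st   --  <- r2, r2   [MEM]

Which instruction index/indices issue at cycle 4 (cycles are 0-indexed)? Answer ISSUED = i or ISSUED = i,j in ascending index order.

ISSUED = 7

c0: i0+i1 bne.BR st.MEM  2-wide
c1: i2+i3 sub.ALU add.ALU  2-wide
c2: i4+i5 mul.MUL xor.ALU  2-wide
c3: i6 or.ALU  RAW r3
c4: i7 st.MEM  no-port MEM/MEM
c5: i8 st.MEM  tail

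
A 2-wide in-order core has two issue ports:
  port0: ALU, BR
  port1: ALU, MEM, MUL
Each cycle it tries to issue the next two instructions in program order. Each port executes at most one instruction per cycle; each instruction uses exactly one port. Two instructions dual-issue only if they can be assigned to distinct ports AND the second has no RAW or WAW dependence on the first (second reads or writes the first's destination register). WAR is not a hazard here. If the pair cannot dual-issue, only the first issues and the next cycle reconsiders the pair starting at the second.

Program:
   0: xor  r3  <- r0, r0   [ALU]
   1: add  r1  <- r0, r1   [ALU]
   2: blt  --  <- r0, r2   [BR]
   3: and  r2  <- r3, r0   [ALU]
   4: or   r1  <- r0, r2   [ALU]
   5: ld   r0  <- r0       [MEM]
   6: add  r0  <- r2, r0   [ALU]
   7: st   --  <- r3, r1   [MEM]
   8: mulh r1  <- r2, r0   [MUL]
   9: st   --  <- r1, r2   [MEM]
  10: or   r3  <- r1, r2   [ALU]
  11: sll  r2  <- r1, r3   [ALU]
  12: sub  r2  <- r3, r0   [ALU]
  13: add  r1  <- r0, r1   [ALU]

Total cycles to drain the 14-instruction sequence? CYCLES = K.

c0: i0+i1 xor add  pair
c1: i2+i3 blt and  pair
c2: i4+i5 or ld  pair
c3: i6+i7 add st  pair
c4: i8 mulh  no-port MUL/MEM
c5: i9+i10 st or  pair
c6: i11 sll  WAW r2
c7: i12+i13 sub add  pair

CYCLES = 8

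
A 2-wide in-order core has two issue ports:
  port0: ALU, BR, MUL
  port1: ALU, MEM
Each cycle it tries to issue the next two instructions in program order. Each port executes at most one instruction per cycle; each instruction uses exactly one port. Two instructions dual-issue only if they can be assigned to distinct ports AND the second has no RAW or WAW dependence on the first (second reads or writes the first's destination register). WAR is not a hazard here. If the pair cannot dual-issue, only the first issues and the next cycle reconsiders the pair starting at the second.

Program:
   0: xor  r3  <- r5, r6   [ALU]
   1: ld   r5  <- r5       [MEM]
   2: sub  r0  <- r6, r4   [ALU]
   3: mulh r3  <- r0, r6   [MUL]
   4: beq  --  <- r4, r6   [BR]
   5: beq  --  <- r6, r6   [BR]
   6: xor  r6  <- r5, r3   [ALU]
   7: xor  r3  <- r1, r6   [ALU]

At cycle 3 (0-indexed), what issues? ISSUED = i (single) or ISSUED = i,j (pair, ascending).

0. xor.ALU/ld.MEM @i0/i1  | pair
1. sub.ALU @i2  | RAW r0
2. mulh.MUL @i3  | no-port MUL/BR
3. beq.BR @i4  | no-port BR/BR
4. beq.BR/xor.ALU @i5/i6  | pair
5. xor.ALU @i7  | tail

ISSUED = 4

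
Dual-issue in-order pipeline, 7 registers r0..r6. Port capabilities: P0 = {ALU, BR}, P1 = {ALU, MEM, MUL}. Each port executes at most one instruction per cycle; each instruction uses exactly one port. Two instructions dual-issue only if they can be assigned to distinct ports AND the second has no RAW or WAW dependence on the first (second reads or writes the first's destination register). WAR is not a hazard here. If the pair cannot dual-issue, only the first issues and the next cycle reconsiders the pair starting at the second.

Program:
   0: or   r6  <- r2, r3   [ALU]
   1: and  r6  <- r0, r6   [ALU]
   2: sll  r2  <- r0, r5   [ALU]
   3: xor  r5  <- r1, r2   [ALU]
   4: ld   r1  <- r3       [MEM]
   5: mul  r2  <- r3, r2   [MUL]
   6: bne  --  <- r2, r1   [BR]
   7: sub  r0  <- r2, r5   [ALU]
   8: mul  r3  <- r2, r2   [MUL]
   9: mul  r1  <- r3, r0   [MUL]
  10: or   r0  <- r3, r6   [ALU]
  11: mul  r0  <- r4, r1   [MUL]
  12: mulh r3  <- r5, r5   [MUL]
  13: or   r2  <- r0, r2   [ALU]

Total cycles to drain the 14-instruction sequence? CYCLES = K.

c0: i0 or  RAW+WAW r6
c1: i1&i2 and;sll  pair
c2: i3&i4 xor;ld  pair
c3: i5 mul  RAW r2
c4: i6&i7 bne;sub  pair
c5: i8 mul  no-port MUL/MUL
c6: i9&i10 mul;or  pair
c7: i11 mul  no-port MUL/MUL
c8: i12&i13 mulh;or  pair

CYCLES = 9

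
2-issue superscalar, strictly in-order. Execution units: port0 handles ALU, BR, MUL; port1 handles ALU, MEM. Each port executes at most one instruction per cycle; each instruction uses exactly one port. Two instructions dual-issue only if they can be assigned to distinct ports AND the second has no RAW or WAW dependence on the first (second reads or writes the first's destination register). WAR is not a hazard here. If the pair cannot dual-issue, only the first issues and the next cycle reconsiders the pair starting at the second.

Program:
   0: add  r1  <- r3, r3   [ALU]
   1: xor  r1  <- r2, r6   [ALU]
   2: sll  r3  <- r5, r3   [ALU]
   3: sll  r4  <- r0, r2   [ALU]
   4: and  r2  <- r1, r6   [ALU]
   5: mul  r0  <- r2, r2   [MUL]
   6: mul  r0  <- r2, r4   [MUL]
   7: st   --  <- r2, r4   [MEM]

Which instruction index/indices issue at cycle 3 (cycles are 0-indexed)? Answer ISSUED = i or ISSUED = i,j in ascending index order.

[0] i0  add  -- WAW r1
[1] i1+i2  xor sll  -- pair
[2] i3+i4  sll and  -- pair
[3] i5  mul  -- no-port MUL/MUL
[4] i6+i7  mul st  -- pair

ISSUED = 5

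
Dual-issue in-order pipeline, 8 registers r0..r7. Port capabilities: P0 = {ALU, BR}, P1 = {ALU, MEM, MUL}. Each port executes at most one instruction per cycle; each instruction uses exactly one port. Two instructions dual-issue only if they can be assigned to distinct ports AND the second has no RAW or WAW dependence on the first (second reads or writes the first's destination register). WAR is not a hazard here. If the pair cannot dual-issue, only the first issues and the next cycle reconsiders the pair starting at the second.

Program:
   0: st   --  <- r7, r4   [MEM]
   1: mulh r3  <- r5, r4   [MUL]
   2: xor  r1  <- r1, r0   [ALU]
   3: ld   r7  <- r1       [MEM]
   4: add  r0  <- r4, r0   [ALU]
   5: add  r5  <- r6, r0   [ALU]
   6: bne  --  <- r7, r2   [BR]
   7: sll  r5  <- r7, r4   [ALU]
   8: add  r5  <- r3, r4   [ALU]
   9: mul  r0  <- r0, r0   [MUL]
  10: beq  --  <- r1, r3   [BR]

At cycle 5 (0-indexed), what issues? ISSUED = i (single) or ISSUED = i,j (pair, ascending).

ISSUED = 8,9

#0 head=0: st.MEM i0 no-port MEM/MUL
#1 head=1: mulh.MUL/xor.ALU i1/i2 dual
#2 head=3: ld.MEM/add.ALU i3/i4 dual
#3 head=5: add.ALU/bne.BR i5/i6 dual
#4 head=7: sll.ALU i7 WAW r5
#5 head=8: add.ALU/mul.MUL i8/i9 dual
#6 head=10: beq.BR i10 tail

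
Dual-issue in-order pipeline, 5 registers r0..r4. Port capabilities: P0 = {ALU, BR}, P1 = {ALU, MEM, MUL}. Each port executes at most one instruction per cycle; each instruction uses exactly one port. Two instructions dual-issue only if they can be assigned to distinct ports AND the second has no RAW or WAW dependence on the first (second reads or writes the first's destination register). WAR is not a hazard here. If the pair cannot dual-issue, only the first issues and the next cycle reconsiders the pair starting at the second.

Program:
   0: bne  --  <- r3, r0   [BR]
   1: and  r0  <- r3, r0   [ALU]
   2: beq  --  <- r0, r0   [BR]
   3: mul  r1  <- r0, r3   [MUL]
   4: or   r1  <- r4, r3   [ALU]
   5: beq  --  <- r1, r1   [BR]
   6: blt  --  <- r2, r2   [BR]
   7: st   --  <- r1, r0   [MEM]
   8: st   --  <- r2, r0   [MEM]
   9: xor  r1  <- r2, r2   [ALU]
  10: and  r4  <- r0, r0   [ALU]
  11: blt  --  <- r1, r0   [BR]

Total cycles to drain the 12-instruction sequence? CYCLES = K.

CYCLES = 7

0. bne/and @i0,i1  | 2-wide
1. beq/mul @i2,i3  | 2-wide
2. or @i4  | RAW r1
3. beq @i5  | no-port BR/BR
4. blt/st @i6,i7  | 2-wide
5. st/xor @i8,i9  | 2-wide
6. and/blt @i10,i11  | 2-wide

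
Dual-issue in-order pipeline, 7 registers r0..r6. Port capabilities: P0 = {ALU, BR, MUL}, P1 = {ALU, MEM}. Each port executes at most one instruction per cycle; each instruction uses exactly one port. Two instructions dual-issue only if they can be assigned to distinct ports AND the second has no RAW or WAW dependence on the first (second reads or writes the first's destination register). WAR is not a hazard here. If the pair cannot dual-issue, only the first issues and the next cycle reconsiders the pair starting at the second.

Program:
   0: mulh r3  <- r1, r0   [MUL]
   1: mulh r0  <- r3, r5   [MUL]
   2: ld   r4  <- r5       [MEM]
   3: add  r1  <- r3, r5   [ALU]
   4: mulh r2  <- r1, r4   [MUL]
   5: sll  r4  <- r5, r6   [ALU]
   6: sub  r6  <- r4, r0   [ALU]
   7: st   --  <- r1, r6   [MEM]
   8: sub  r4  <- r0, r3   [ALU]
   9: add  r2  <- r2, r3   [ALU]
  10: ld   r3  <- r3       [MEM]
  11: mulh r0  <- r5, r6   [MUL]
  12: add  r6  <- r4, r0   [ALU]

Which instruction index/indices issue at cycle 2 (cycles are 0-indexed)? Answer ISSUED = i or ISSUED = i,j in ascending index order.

c0: i0 mulh.MUL  no-port MUL/MUL
c1: i1/i2 mulh.MUL ld.MEM  dual
c2: i3 add.ALU  RAW r1
c3: i4/i5 mulh.MUL sll.ALU  dual
c4: i6 sub.ALU  RAW r6
c5: i7/i8 st.MEM sub.ALU  dual
c6: i9/i10 add.ALU ld.MEM  dual
c7: i11 mulh.MUL  RAW r0
c8: i12 add.ALU  tail

ISSUED = 3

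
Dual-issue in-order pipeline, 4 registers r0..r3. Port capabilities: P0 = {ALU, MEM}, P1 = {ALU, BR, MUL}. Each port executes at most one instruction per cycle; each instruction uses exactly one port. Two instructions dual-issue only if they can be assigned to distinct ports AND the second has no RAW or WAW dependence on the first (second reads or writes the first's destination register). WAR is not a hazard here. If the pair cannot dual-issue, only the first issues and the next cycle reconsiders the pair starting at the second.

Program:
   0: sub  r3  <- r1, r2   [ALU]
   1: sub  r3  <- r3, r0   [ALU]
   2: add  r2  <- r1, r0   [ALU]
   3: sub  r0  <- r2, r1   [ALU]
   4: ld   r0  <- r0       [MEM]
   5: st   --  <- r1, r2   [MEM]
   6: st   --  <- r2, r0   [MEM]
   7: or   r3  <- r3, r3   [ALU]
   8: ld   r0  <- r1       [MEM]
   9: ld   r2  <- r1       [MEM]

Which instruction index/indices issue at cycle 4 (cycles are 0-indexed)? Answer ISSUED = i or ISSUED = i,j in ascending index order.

#0 head=0: sub.ALU i0 RAW+WAW r3
#1 head=1: sub.ALU+add.ALU i1+i2 pair
#2 head=3: sub.ALU i3 RAW+WAW r0
#3 head=4: ld.MEM i4 no-port MEM/MEM
#4 head=5: st.MEM i5 no-port MEM/MEM
#5 head=6: st.MEM+or.ALU i6+i7 pair
#6 head=8: ld.MEM i8 no-port MEM/MEM
#7 head=9: ld.MEM i9 tail

ISSUED = 5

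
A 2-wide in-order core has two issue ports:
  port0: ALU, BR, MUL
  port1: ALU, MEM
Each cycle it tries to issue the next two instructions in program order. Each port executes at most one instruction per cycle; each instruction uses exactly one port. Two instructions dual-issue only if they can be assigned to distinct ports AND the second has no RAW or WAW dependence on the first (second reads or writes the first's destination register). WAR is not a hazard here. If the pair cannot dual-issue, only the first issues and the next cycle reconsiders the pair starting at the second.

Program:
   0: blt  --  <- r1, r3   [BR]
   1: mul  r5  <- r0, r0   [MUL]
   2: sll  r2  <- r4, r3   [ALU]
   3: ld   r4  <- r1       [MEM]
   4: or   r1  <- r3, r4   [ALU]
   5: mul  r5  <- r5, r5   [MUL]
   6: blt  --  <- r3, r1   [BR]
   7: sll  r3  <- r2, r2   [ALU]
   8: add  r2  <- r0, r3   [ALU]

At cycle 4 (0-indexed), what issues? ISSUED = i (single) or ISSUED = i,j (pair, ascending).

[0] i0  blt  -- no-port BR/MUL
[1] i1+i2  mul+sll  -- dual
[2] i3  ld  -- RAW r4
[3] i4+i5  or+mul  -- dual
[4] i6+i7  blt+sll  -- dual
[5] i8  add  -- tail

ISSUED = 6,7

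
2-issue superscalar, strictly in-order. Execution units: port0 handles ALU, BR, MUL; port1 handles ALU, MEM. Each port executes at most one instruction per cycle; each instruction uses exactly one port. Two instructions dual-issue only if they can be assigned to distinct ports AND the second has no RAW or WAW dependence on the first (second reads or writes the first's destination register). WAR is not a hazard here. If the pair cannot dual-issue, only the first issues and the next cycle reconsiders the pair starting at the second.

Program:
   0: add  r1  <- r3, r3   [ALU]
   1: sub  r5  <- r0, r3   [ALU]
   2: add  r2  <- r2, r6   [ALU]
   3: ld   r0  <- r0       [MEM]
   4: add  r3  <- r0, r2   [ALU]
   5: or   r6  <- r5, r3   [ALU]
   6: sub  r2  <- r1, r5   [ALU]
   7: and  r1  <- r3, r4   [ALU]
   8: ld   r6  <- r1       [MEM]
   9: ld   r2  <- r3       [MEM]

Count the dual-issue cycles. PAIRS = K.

PAIRS = 3

0. add+sub @i0/i1  | 2-wide
1. add+ld @i2/i3  | 2-wide
2. add @i4  | RAW r3
3. or+sub @i5/i6  | 2-wide
4. and @i7  | RAW r1
5. ld @i8  | no-port MEM/MEM
6. ld @i9  | tail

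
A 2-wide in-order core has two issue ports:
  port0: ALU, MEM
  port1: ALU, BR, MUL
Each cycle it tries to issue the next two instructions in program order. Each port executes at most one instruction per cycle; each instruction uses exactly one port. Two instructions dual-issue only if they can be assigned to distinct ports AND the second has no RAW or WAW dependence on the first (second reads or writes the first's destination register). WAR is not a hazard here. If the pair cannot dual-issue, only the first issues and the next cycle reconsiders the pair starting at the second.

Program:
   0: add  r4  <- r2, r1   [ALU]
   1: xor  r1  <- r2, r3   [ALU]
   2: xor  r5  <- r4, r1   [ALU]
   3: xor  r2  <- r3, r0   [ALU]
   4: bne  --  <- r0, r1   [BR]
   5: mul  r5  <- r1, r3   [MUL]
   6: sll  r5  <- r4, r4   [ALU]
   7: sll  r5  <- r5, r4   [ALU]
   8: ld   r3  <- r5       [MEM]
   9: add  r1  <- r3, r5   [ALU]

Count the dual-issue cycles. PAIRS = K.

PAIRS = 2

#0 head=0: add/xor i0+i1 2-wide
#1 head=2: xor/xor i2+i3 2-wide
#2 head=4: bne i4 no-port BR/MUL
#3 head=5: mul i5 WAW r5
#4 head=6: sll i6 RAW+WAW r5
#5 head=7: sll i7 RAW r5
#6 head=8: ld i8 RAW r3
#7 head=9: add i9 tail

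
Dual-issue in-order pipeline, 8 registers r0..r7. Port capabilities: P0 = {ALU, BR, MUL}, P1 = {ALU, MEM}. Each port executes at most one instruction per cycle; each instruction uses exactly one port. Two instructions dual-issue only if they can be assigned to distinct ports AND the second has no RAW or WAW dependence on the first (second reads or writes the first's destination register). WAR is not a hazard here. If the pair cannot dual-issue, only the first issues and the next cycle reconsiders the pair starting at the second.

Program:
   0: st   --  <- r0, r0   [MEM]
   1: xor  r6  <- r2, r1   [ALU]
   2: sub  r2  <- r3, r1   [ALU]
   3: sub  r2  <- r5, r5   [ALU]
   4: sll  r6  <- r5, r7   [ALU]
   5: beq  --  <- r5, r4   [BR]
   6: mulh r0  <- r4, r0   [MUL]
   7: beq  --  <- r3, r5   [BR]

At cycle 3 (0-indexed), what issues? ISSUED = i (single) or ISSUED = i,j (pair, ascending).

ISSUED = 5

t=0 i0,i1:st xor ; dual
t=1 i2:sub ; WAW r2
t=2 i3,i4:sub sll ; dual
t=3 i5:beq ; no-port BR/MUL
t=4 i6:mulh ; no-port MUL/BR
t=5 i7:beq ; tail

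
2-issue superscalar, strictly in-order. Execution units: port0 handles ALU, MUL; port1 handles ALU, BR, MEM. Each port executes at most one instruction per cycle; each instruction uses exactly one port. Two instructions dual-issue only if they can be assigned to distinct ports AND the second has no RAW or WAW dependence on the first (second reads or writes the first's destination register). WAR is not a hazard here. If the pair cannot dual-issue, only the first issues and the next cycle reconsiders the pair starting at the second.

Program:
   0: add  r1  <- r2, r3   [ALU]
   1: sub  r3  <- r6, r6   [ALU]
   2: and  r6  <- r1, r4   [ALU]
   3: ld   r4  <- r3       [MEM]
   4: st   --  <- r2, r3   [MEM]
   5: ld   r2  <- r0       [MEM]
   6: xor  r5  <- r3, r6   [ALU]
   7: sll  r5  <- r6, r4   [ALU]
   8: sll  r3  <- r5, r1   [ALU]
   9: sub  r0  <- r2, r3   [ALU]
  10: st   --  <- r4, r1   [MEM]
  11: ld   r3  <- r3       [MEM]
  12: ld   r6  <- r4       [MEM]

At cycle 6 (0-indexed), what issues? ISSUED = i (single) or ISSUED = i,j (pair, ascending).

ISSUED = 9,10

  cy0 -> i0,i1 (add.ALU+sub.ALU) dual
  cy1 -> i2,i3 (and.ALU+ld.MEM) dual
  cy2 -> i4 (st.MEM) no-port MEM/MEM
  cy3 -> i5,i6 (ld.MEM+xor.ALU) dual
  cy4 -> i7 (sll.ALU) RAW r5
  cy5 -> i8 (sll.ALU) RAW r3
  cy6 -> i9,i10 (sub.ALU+st.MEM) dual
  cy7 -> i11 (ld.MEM) no-port MEM/MEM
  cy8 -> i12 (ld.MEM) tail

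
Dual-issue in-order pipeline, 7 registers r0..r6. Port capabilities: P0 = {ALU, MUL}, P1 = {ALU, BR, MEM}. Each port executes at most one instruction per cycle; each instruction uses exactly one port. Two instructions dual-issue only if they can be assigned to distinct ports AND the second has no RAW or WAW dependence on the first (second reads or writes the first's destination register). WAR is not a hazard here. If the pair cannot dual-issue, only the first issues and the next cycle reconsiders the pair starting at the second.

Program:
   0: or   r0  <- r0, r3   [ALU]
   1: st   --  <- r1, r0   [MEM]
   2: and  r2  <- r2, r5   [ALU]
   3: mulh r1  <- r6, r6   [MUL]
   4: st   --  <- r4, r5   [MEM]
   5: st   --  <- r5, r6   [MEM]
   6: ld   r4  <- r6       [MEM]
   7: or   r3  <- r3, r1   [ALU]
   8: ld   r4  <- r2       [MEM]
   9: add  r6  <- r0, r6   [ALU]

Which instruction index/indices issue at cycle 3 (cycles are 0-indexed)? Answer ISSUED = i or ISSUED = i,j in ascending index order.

ISSUED = 5

0. or @i0  | RAW r0
1. st+and @i1&i2  | 2-wide
2. mulh+st @i3&i4  | 2-wide
3. st @i5  | no-port MEM/MEM
4. ld+or @i6&i7  | 2-wide
5. ld+add @i8&i9  | 2-wide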